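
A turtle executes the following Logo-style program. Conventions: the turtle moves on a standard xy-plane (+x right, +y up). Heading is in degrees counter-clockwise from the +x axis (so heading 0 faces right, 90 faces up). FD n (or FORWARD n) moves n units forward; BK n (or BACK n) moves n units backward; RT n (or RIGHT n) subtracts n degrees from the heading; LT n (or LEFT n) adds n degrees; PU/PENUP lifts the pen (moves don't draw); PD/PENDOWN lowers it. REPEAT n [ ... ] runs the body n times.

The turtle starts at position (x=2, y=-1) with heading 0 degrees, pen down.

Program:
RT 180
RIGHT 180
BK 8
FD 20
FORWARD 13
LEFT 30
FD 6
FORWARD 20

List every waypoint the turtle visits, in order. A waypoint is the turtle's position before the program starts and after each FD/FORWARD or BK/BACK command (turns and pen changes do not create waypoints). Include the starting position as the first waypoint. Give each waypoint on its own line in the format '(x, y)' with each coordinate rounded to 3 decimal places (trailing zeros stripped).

Executing turtle program step by step:
Start: pos=(2,-1), heading=0, pen down
RT 180: heading 0 -> 180
RT 180: heading 180 -> 0
BK 8: (2,-1) -> (-6,-1) [heading=0, draw]
FD 20: (-6,-1) -> (14,-1) [heading=0, draw]
FD 13: (14,-1) -> (27,-1) [heading=0, draw]
LT 30: heading 0 -> 30
FD 6: (27,-1) -> (32.196,2) [heading=30, draw]
FD 20: (32.196,2) -> (49.517,12) [heading=30, draw]
Final: pos=(49.517,12), heading=30, 5 segment(s) drawn
Waypoints (6 total):
(2, -1)
(-6, -1)
(14, -1)
(27, -1)
(32.196, 2)
(49.517, 12)

Answer: (2, -1)
(-6, -1)
(14, -1)
(27, -1)
(32.196, 2)
(49.517, 12)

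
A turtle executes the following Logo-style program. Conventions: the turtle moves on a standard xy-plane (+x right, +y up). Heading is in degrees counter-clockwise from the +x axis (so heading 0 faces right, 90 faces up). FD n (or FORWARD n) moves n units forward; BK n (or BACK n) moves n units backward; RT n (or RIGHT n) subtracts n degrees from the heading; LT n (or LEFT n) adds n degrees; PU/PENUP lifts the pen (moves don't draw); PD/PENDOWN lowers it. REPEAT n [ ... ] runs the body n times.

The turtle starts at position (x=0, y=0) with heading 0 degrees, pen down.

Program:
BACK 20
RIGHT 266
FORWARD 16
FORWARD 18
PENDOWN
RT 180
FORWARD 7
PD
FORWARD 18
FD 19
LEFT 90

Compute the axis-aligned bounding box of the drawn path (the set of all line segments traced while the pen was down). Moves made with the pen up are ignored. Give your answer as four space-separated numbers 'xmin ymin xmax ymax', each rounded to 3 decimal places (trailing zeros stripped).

Answer: -22.372 -9.976 0 33.917

Derivation:
Executing turtle program step by step:
Start: pos=(0,0), heading=0, pen down
BK 20: (0,0) -> (-20,0) [heading=0, draw]
RT 266: heading 0 -> 94
FD 16: (-20,0) -> (-21.116,15.961) [heading=94, draw]
FD 18: (-21.116,15.961) -> (-22.372,33.917) [heading=94, draw]
PD: pen down
RT 180: heading 94 -> 274
FD 7: (-22.372,33.917) -> (-21.883,26.934) [heading=274, draw]
PD: pen down
FD 18: (-21.883,26.934) -> (-20.628,8.978) [heading=274, draw]
FD 19: (-20.628,8.978) -> (-19.302,-9.976) [heading=274, draw]
LT 90: heading 274 -> 4
Final: pos=(-19.302,-9.976), heading=4, 6 segment(s) drawn

Segment endpoints: x in {-22.372, -21.883, -21.116, -20.628, -20, -19.302, 0}, y in {-9.976, 0, 8.978, 15.961, 26.934, 33.917}
xmin=-22.372, ymin=-9.976, xmax=0, ymax=33.917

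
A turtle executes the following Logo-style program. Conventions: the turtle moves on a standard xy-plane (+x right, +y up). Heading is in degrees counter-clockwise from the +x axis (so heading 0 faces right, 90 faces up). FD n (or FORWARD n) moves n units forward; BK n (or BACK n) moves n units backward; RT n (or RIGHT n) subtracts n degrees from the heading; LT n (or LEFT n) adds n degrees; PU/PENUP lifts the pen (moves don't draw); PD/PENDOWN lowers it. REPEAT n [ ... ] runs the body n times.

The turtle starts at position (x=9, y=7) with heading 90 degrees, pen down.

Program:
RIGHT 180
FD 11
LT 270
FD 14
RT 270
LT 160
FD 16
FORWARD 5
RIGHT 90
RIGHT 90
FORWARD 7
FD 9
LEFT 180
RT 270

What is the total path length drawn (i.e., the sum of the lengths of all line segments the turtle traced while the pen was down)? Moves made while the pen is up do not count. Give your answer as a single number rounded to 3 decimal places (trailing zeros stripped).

Answer: 62

Derivation:
Executing turtle program step by step:
Start: pos=(9,7), heading=90, pen down
RT 180: heading 90 -> 270
FD 11: (9,7) -> (9,-4) [heading=270, draw]
LT 270: heading 270 -> 180
FD 14: (9,-4) -> (-5,-4) [heading=180, draw]
RT 270: heading 180 -> 270
LT 160: heading 270 -> 70
FD 16: (-5,-4) -> (0.472,11.035) [heading=70, draw]
FD 5: (0.472,11.035) -> (2.182,15.734) [heading=70, draw]
RT 90: heading 70 -> 340
RT 90: heading 340 -> 250
FD 7: (2.182,15.734) -> (-0.212,9.156) [heading=250, draw]
FD 9: (-0.212,9.156) -> (-3.29,0.698) [heading=250, draw]
LT 180: heading 250 -> 70
RT 270: heading 70 -> 160
Final: pos=(-3.29,0.698), heading=160, 6 segment(s) drawn

Segment lengths:
  seg 1: (9,7) -> (9,-4), length = 11
  seg 2: (9,-4) -> (-5,-4), length = 14
  seg 3: (-5,-4) -> (0.472,11.035), length = 16
  seg 4: (0.472,11.035) -> (2.182,15.734), length = 5
  seg 5: (2.182,15.734) -> (-0.212,9.156), length = 7
  seg 6: (-0.212,9.156) -> (-3.29,0.698), length = 9
Total = 62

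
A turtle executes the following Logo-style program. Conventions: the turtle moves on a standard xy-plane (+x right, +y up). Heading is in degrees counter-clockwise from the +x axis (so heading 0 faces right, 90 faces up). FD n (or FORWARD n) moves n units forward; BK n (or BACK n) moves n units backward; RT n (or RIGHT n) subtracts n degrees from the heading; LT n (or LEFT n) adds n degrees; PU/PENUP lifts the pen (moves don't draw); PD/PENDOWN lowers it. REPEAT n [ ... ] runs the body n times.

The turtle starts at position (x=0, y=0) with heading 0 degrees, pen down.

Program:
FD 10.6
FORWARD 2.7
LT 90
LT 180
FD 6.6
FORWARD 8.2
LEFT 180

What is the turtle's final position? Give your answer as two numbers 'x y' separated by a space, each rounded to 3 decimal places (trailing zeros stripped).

Executing turtle program step by step:
Start: pos=(0,0), heading=0, pen down
FD 10.6: (0,0) -> (10.6,0) [heading=0, draw]
FD 2.7: (10.6,0) -> (13.3,0) [heading=0, draw]
LT 90: heading 0 -> 90
LT 180: heading 90 -> 270
FD 6.6: (13.3,0) -> (13.3,-6.6) [heading=270, draw]
FD 8.2: (13.3,-6.6) -> (13.3,-14.8) [heading=270, draw]
LT 180: heading 270 -> 90
Final: pos=(13.3,-14.8), heading=90, 4 segment(s) drawn

Answer: 13.3 -14.8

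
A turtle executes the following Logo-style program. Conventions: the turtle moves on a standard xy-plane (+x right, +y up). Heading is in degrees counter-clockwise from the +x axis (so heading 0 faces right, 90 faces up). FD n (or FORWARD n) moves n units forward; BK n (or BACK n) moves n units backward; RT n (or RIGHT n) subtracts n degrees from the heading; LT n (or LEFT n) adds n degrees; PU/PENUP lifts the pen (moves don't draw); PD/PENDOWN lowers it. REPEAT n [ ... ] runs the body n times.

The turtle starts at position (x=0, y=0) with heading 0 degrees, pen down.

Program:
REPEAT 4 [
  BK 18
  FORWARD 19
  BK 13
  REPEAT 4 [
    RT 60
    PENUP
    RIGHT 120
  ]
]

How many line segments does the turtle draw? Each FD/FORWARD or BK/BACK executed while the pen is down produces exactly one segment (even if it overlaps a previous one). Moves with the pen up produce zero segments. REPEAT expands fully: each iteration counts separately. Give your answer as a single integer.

Answer: 3

Derivation:
Executing turtle program step by step:
Start: pos=(0,0), heading=0, pen down
REPEAT 4 [
  -- iteration 1/4 --
  BK 18: (0,0) -> (-18,0) [heading=0, draw]
  FD 19: (-18,0) -> (1,0) [heading=0, draw]
  BK 13: (1,0) -> (-12,0) [heading=0, draw]
  REPEAT 4 [
    -- iteration 1/4 --
    RT 60: heading 0 -> 300
    PU: pen up
    RT 120: heading 300 -> 180
    -- iteration 2/4 --
    RT 60: heading 180 -> 120
    PU: pen up
    RT 120: heading 120 -> 0
    -- iteration 3/4 --
    RT 60: heading 0 -> 300
    PU: pen up
    RT 120: heading 300 -> 180
    -- iteration 4/4 --
    RT 60: heading 180 -> 120
    PU: pen up
    RT 120: heading 120 -> 0
  ]
  -- iteration 2/4 --
  BK 18: (-12,0) -> (-30,0) [heading=0, move]
  FD 19: (-30,0) -> (-11,0) [heading=0, move]
  BK 13: (-11,0) -> (-24,0) [heading=0, move]
  REPEAT 4 [
    -- iteration 1/4 --
    RT 60: heading 0 -> 300
    PU: pen up
    RT 120: heading 300 -> 180
    -- iteration 2/4 --
    RT 60: heading 180 -> 120
    PU: pen up
    RT 120: heading 120 -> 0
    -- iteration 3/4 --
    RT 60: heading 0 -> 300
    PU: pen up
    RT 120: heading 300 -> 180
    -- iteration 4/4 --
    RT 60: heading 180 -> 120
    PU: pen up
    RT 120: heading 120 -> 0
  ]
  -- iteration 3/4 --
  BK 18: (-24,0) -> (-42,0) [heading=0, move]
  FD 19: (-42,0) -> (-23,0) [heading=0, move]
  BK 13: (-23,0) -> (-36,0) [heading=0, move]
  REPEAT 4 [
    -- iteration 1/4 --
    RT 60: heading 0 -> 300
    PU: pen up
    RT 120: heading 300 -> 180
    -- iteration 2/4 --
    RT 60: heading 180 -> 120
    PU: pen up
    RT 120: heading 120 -> 0
    -- iteration 3/4 --
    RT 60: heading 0 -> 300
    PU: pen up
    RT 120: heading 300 -> 180
    -- iteration 4/4 --
    RT 60: heading 180 -> 120
    PU: pen up
    RT 120: heading 120 -> 0
  ]
  -- iteration 4/4 --
  BK 18: (-36,0) -> (-54,0) [heading=0, move]
  FD 19: (-54,0) -> (-35,0) [heading=0, move]
  BK 13: (-35,0) -> (-48,0) [heading=0, move]
  REPEAT 4 [
    -- iteration 1/4 --
    RT 60: heading 0 -> 300
    PU: pen up
    RT 120: heading 300 -> 180
    -- iteration 2/4 --
    RT 60: heading 180 -> 120
    PU: pen up
    RT 120: heading 120 -> 0
    -- iteration 3/4 --
    RT 60: heading 0 -> 300
    PU: pen up
    RT 120: heading 300 -> 180
    -- iteration 4/4 --
    RT 60: heading 180 -> 120
    PU: pen up
    RT 120: heading 120 -> 0
  ]
]
Final: pos=(-48,0), heading=0, 3 segment(s) drawn
Segments drawn: 3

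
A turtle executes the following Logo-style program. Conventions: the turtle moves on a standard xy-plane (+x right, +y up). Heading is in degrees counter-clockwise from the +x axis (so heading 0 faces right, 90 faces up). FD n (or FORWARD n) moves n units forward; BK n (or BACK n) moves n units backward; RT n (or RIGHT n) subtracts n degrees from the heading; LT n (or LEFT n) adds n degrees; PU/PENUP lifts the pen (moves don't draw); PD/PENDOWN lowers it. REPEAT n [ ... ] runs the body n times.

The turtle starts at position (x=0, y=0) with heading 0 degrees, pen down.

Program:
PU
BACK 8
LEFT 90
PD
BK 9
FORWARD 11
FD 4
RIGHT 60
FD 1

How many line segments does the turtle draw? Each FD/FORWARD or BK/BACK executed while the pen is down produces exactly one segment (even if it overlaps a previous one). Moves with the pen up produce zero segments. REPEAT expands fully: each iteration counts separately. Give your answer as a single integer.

Executing turtle program step by step:
Start: pos=(0,0), heading=0, pen down
PU: pen up
BK 8: (0,0) -> (-8,0) [heading=0, move]
LT 90: heading 0 -> 90
PD: pen down
BK 9: (-8,0) -> (-8,-9) [heading=90, draw]
FD 11: (-8,-9) -> (-8,2) [heading=90, draw]
FD 4: (-8,2) -> (-8,6) [heading=90, draw]
RT 60: heading 90 -> 30
FD 1: (-8,6) -> (-7.134,6.5) [heading=30, draw]
Final: pos=(-7.134,6.5), heading=30, 4 segment(s) drawn
Segments drawn: 4

Answer: 4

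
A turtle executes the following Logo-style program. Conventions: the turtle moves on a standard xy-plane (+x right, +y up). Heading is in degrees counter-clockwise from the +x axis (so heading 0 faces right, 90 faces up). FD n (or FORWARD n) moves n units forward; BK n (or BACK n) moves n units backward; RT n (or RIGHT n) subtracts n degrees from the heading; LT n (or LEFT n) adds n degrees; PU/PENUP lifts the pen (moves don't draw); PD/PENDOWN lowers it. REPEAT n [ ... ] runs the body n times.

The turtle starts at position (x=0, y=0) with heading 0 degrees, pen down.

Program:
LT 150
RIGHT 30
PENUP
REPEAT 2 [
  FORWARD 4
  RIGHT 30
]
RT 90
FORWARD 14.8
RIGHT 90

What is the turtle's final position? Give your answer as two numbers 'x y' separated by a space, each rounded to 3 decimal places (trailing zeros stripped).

Answer: 10.817 0.064

Derivation:
Executing turtle program step by step:
Start: pos=(0,0), heading=0, pen down
LT 150: heading 0 -> 150
RT 30: heading 150 -> 120
PU: pen up
REPEAT 2 [
  -- iteration 1/2 --
  FD 4: (0,0) -> (-2,3.464) [heading=120, move]
  RT 30: heading 120 -> 90
  -- iteration 2/2 --
  FD 4: (-2,3.464) -> (-2,7.464) [heading=90, move]
  RT 30: heading 90 -> 60
]
RT 90: heading 60 -> 330
FD 14.8: (-2,7.464) -> (10.817,0.064) [heading=330, move]
RT 90: heading 330 -> 240
Final: pos=(10.817,0.064), heading=240, 0 segment(s) drawn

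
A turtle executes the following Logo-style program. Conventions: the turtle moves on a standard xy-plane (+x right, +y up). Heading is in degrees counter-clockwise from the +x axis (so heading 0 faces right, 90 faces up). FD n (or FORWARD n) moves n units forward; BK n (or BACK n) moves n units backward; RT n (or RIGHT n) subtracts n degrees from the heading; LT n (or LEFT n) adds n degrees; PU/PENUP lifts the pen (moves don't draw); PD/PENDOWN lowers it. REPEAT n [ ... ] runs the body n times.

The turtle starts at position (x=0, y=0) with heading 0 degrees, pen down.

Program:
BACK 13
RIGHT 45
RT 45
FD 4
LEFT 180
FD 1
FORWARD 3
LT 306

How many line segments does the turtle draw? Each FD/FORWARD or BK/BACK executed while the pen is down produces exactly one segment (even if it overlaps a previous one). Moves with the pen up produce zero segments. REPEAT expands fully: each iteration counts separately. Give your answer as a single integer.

Answer: 4

Derivation:
Executing turtle program step by step:
Start: pos=(0,0), heading=0, pen down
BK 13: (0,0) -> (-13,0) [heading=0, draw]
RT 45: heading 0 -> 315
RT 45: heading 315 -> 270
FD 4: (-13,0) -> (-13,-4) [heading=270, draw]
LT 180: heading 270 -> 90
FD 1: (-13,-4) -> (-13,-3) [heading=90, draw]
FD 3: (-13,-3) -> (-13,0) [heading=90, draw]
LT 306: heading 90 -> 36
Final: pos=(-13,0), heading=36, 4 segment(s) drawn
Segments drawn: 4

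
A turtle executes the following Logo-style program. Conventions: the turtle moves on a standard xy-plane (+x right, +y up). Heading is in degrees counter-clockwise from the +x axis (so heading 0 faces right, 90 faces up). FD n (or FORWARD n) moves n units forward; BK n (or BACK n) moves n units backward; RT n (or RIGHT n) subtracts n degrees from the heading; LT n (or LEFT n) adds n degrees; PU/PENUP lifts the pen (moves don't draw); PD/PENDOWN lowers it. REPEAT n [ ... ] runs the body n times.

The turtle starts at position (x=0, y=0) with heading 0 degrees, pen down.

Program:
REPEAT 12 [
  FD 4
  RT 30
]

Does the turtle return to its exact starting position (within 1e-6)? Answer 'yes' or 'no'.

Answer: yes

Derivation:
Executing turtle program step by step:
Start: pos=(0,0), heading=0, pen down
REPEAT 12 [
  -- iteration 1/12 --
  FD 4: (0,0) -> (4,0) [heading=0, draw]
  RT 30: heading 0 -> 330
  -- iteration 2/12 --
  FD 4: (4,0) -> (7.464,-2) [heading=330, draw]
  RT 30: heading 330 -> 300
  -- iteration 3/12 --
  FD 4: (7.464,-2) -> (9.464,-5.464) [heading=300, draw]
  RT 30: heading 300 -> 270
  -- iteration 4/12 --
  FD 4: (9.464,-5.464) -> (9.464,-9.464) [heading=270, draw]
  RT 30: heading 270 -> 240
  -- iteration 5/12 --
  FD 4: (9.464,-9.464) -> (7.464,-12.928) [heading=240, draw]
  RT 30: heading 240 -> 210
  -- iteration 6/12 --
  FD 4: (7.464,-12.928) -> (4,-14.928) [heading=210, draw]
  RT 30: heading 210 -> 180
  -- iteration 7/12 --
  FD 4: (4,-14.928) -> (0,-14.928) [heading=180, draw]
  RT 30: heading 180 -> 150
  -- iteration 8/12 --
  FD 4: (0,-14.928) -> (-3.464,-12.928) [heading=150, draw]
  RT 30: heading 150 -> 120
  -- iteration 9/12 --
  FD 4: (-3.464,-12.928) -> (-5.464,-9.464) [heading=120, draw]
  RT 30: heading 120 -> 90
  -- iteration 10/12 --
  FD 4: (-5.464,-9.464) -> (-5.464,-5.464) [heading=90, draw]
  RT 30: heading 90 -> 60
  -- iteration 11/12 --
  FD 4: (-5.464,-5.464) -> (-3.464,-2) [heading=60, draw]
  RT 30: heading 60 -> 30
  -- iteration 12/12 --
  FD 4: (-3.464,-2) -> (0,0) [heading=30, draw]
  RT 30: heading 30 -> 0
]
Final: pos=(0,0), heading=0, 12 segment(s) drawn

Start position: (0, 0)
Final position: (0, 0)
Distance = 0; < 1e-6 -> CLOSED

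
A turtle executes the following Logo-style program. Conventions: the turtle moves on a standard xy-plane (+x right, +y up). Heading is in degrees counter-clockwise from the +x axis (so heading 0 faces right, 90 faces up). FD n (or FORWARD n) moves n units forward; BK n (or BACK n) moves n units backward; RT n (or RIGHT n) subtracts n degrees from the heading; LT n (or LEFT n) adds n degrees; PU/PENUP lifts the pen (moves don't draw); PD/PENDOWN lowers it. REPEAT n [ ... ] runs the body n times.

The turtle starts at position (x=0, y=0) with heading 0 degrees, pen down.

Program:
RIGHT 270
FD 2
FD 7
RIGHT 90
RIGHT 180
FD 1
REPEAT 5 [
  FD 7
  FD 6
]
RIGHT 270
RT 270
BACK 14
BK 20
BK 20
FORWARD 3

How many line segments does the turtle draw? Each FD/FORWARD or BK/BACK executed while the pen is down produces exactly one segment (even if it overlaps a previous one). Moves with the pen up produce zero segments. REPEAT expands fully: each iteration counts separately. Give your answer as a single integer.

Executing turtle program step by step:
Start: pos=(0,0), heading=0, pen down
RT 270: heading 0 -> 90
FD 2: (0,0) -> (0,2) [heading=90, draw]
FD 7: (0,2) -> (0,9) [heading=90, draw]
RT 90: heading 90 -> 0
RT 180: heading 0 -> 180
FD 1: (0,9) -> (-1,9) [heading=180, draw]
REPEAT 5 [
  -- iteration 1/5 --
  FD 7: (-1,9) -> (-8,9) [heading=180, draw]
  FD 6: (-8,9) -> (-14,9) [heading=180, draw]
  -- iteration 2/5 --
  FD 7: (-14,9) -> (-21,9) [heading=180, draw]
  FD 6: (-21,9) -> (-27,9) [heading=180, draw]
  -- iteration 3/5 --
  FD 7: (-27,9) -> (-34,9) [heading=180, draw]
  FD 6: (-34,9) -> (-40,9) [heading=180, draw]
  -- iteration 4/5 --
  FD 7: (-40,9) -> (-47,9) [heading=180, draw]
  FD 6: (-47,9) -> (-53,9) [heading=180, draw]
  -- iteration 5/5 --
  FD 7: (-53,9) -> (-60,9) [heading=180, draw]
  FD 6: (-60,9) -> (-66,9) [heading=180, draw]
]
RT 270: heading 180 -> 270
RT 270: heading 270 -> 0
BK 14: (-66,9) -> (-80,9) [heading=0, draw]
BK 20: (-80,9) -> (-100,9) [heading=0, draw]
BK 20: (-100,9) -> (-120,9) [heading=0, draw]
FD 3: (-120,9) -> (-117,9) [heading=0, draw]
Final: pos=(-117,9), heading=0, 17 segment(s) drawn
Segments drawn: 17

Answer: 17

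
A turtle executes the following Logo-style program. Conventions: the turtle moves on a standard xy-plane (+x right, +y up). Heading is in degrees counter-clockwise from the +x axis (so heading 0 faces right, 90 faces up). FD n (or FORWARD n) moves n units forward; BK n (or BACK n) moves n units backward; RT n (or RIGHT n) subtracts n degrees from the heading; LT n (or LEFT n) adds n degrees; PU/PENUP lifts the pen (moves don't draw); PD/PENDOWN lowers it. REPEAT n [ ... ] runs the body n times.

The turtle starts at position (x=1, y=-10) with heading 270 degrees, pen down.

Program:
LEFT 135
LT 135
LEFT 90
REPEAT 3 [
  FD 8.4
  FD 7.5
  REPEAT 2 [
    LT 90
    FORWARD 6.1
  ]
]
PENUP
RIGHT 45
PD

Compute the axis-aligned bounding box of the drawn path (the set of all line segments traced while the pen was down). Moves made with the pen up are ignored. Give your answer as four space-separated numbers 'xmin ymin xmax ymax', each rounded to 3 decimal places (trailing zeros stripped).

Answer: 1 -25.9 7.1 -3.9

Derivation:
Executing turtle program step by step:
Start: pos=(1,-10), heading=270, pen down
LT 135: heading 270 -> 45
LT 135: heading 45 -> 180
LT 90: heading 180 -> 270
REPEAT 3 [
  -- iteration 1/3 --
  FD 8.4: (1,-10) -> (1,-18.4) [heading=270, draw]
  FD 7.5: (1,-18.4) -> (1,-25.9) [heading=270, draw]
  REPEAT 2 [
    -- iteration 1/2 --
    LT 90: heading 270 -> 0
    FD 6.1: (1,-25.9) -> (7.1,-25.9) [heading=0, draw]
    -- iteration 2/2 --
    LT 90: heading 0 -> 90
    FD 6.1: (7.1,-25.9) -> (7.1,-19.8) [heading=90, draw]
  ]
  -- iteration 2/3 --
  FD 8.4: (7.1,-19.8) -> (7.1,-11.4) [heading=90, draw]
  FD 7.5: (7.1,-11.4) -> (7.1,-3.9) [heading=90, draw]
  REPEAT 2 [
    -- iteration 1/2 --
    LT 90: heading 90 -> 180
    FD 6.1: (7.1,-3.9) -> (1,-3.9) [heading=180, draw]
    -- iteration 2/2 --
    LT 90: heading 180 -> 270
    FD 6.1: (1,-3.9) -> (1,-10) [heading=270, draw]
  ]
  -- iteration 3/3 --
  FD 8.4: (1,-10) -> (1,-18.4) [heading=270, draw]
  FD 7.5: (1,-18.4) -> (1,-25.9) [heading=270, draw]
  REPEAT 2 [
    -- iteration 1/2 --
    LT 90: heading 270 -> 0
    FD 6.1: (1,-25.9) -> (7.1,-25.9) [heading=0, draw]
    -- iteration 2/2 --
    LT 90: heading 0 -> 90
    FD 6.1: (7.1,-25.9) -> (7.1,-19.8) [heading=90, draw]
  ]
]
PU: pen up
RT 45: heading 90 -> 45
PD: pen down
Final: pos=(7.1,-19.8), heading=45, 12 segment(s) drawn

Segment endpoints: x in {1, 1, 1, 1, 1, 1, 1, 7.1, 7.1, 7.1, 7.1, 7.1, 7.1}, y in {-25.9, -25.9, -19.8, -18.4, -11.4, -10, -3.9, -3.9}
xmin=1, ymin=-25.9, xmax=7.1, ymax=-3.9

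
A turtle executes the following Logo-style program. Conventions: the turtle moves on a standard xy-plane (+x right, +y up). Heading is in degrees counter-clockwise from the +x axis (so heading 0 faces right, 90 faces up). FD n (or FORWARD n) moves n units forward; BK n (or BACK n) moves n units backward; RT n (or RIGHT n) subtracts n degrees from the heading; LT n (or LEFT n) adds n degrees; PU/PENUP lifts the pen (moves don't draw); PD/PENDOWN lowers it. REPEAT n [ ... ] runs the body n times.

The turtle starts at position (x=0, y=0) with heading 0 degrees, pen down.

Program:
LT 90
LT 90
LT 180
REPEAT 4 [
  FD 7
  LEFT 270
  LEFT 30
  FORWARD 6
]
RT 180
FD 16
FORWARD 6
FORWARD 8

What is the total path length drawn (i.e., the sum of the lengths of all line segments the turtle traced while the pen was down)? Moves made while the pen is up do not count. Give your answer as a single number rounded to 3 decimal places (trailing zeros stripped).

Executing turtle program step by step:
Start: pos=(0,0), heading=0, pen down
LT 90: heading 0 -> 90
LT 90: heading 90 -> 180
LT 180: heading 180 -> 0
REPEAT 4 [
  -- iteration 1/4 --
  FD 7: (0,0) -> (7,0) [heading=0, draw]
  LT 270: heading 0 -> 270
  LT 30: heading 270 -> 300
  FD 6: (7,0) -> (10,-5.196) [heading=300, draw]
  -- iteration 2/4 --
  FD 7: (10,-5.196) -> (13.5,-11.258) [heading=300, draw]
  LT 270: heading 300 -> 210
  LT 30: heading 210 -> 240
  FD 6: (13.5,-11.258) -> (10.5,-16.454) [heading=240, draw]
  -- iteration 3/4 --
  FD 7: (10.5,-16.454) -> (7,-22.517) [heading=240, draw]
  LT 270: heading 240 -> 150
  LT 30: heading 150 -> 180
  FD 6: (7,-22.517) -> (1,-22.517) [heading=180, draw]
  -- iteration 4/4 --
  FD 7: (1,-22.517) -> (-6,-22.517) [heading=180, draw]
  LT 270: heading 180 -> 90
  LT 30: heading 90 -> 120
  FD 6: (-6,-22.517) -> (-9,-17.321) [heading=120, draw]
]
RT 180: heading 120 -> 300
FD 16: (-9,-17.321) -> (-1,-31.177) [heading=300, draw]
FD 6: (-1,-31.177) -> (2,-36.373) [heading=300, draw]
FD 8: (2,-36.373) -> (6,-43.301) [heading=300, draw]
Final: pos=(6,-43.301), heading=300, 11 segment(s) drawn

Segment lengths:
  seg 1: (0,0) -> (7,0), length = 7
  seg 2: (7,0) -> (10,-5.196), length = 6
  seg 3: (10,-5.196) -> (13.5,-11.258), length = 7
  seg 4: (13.5,-11.258) -> (10.5,-16.454), length = 6
  seg 5: (10.5,-16.454) -> (7,-22.517), length = 7
  seg 6: (7,-22.517) -> (1,-22.517), length = 6
  seg 7: (1,-22.517) -> (-6,-22.517), length = 7
  seg 8: (-6,-22.517) -> (-9,-17.321), length = 6
  seg 9: (-9,-17.321) -> (-1,-31.177), length = 16
  seg 10: (-1,-31.177) -> (2,-36.373), length = 6
  seg 11: (2,-36.373) -> (6,-43.301), length = 8
Total = 82

Answer: 82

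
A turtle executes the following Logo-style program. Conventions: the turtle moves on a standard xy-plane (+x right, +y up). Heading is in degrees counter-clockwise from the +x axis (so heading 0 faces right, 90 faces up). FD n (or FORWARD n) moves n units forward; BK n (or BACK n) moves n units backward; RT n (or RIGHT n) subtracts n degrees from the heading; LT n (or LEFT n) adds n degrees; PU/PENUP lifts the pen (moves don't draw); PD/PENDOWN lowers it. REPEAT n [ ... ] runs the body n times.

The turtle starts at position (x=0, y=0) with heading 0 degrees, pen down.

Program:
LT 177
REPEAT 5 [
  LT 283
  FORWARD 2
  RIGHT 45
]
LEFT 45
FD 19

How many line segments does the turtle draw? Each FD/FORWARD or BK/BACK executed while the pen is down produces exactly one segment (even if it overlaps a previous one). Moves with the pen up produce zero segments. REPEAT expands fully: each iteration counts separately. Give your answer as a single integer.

Answer: 6

Derivation:
Executing turtle program step by step:
Start: pos=(0,0), heading=0, pen down
LT 177: heading 0 -> 177
REPEAT 5 [
  -- iteration 1/5 --
  LT 283: heading 177 -> 100
  FD 2: (0,0) -> (-0.347,1.97) [heading=100, draw]
  RT 45: heading 100 -> 55
  -- iteration 2/5 --
  LT 283: heading 55 -> 338
  FD 2: (-0.347,1.97) -> (1.507,1.22) [heading=338, draw]
  RT 45: heading 338 -> 293
  -- iteration 3/5 --
  LT 283: heading 293 -> 216
  FD 2: (1.507,1.22) -> (-0.111,0.045) [heading=216, draw]
  RT 45: heading 216 -> 171
  -- iteration 4/5 --
  LT 283: heading 171 -> 94
  FD 2: (-0.111,0.045) -> (-0.25,2.04) [heading=94, draw]
  RT 45: heading 94 -> 49
  -- iteration 5/5 --
  LT 283: heading 49 -> 332
  FD 2: (-0.25,2.04) -> (1.515,1.101) [heading=332, draw]
  RT 45: heading 332 -> 287
]
LT 45: heading 287 -> 332
FD 19: (1.515,1.101) -> (18.291,-7.819) [heading=332, draw]
Final: pos=(18.291,-7.819), heading=332, 6 segment(s) drawn
Segments drawn: 6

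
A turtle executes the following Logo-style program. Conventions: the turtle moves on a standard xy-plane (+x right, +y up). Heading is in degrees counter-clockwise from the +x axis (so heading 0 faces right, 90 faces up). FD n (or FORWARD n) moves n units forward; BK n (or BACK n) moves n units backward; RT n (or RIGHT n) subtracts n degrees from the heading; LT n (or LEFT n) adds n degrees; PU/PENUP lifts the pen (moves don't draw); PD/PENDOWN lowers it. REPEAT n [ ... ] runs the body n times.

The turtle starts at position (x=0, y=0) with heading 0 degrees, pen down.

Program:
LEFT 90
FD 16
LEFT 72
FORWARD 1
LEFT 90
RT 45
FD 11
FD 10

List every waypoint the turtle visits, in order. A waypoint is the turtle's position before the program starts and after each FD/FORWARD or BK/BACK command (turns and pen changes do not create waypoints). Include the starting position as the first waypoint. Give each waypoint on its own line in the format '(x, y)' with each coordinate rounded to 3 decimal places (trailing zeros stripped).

Answer: (0, 0)
(0, 16)
(-0.951, 16.309)
(-10.752, 11.315)
(-19.662, 6.775)

Derivation:
Executing turtle program step by step:
Start: pos=(0,0), heading=0, pen down
LT 90: heading 0 -> 90
FD 16: (0,0) -> (0,16) [heading=90, draw]
LT 72: heading 90 -> 162
FD 1: (0,16) -> (-0.951,16.309) [heading=162, draw]
LT 90: heading 162 -> 252
RT 45: heading 252 -> 207
FD 11: (-0.951,16.309) -> (-10.752,11.315) [heading=207, draw]
FD 10: (-10.752,11.315) -> (-19.662,6.775) [heading=207, draw]
Final: pos=(-19.662,6.775), heading=207, 4 segment(s) drawn
Waypoints (5 total):
(0, 0)
(0, 16)
(-0.951, 16.309)
(-10.752, 11.315)
(-19.662, 6.775)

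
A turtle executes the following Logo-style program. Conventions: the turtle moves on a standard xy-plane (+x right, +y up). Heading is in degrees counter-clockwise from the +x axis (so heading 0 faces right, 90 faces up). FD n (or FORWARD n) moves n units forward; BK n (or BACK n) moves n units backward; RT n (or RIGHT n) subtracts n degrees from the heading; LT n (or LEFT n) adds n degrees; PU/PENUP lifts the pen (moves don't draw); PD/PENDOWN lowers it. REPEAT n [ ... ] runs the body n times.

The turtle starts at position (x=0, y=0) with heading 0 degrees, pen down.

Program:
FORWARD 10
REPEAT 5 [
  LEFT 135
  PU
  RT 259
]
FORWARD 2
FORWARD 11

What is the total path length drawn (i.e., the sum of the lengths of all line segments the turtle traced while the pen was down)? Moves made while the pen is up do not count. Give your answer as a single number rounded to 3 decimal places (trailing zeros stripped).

Answer: 10

Derivation:
Executing turtle program step by step:
Start: pos=(0,0), heading=0, pen down
FD 10: (0,0) -> (10,0) [heading=0, draw]
REPEAT 5 [
  -- iteration 1/5 --
  LT 135: heading 0 -> 135
  PU: pen up
  RT 259: heading 135 -> 236
  -- iteration 2/5 --
  LT 135: heading 236 -> 11
  PU: pen up
  RT 259: heading 11 -> 112
  -- iteration 3/5 --
  LT 135: heading 112 -> 247
  PU: pen up
  RT 259: heading 247 -> 348
  -- iteration 4/5 --
  LT 135: heading 348 -> 123
  PU: pen up
  RT 259: heading 123 -> 224
  -- iteration 5/5 --
  LT 135: heading 224 -> 359
  PU: pen up
  RT 259: heading 359 -> 100
]
FD 2: (10,0) -> (9.653,1.97) [heading=100, move]
FD 11: (9.653,1.97) -> (7.743,12.803) [heading=100, move]
Final: pos=(7.743,12.803), heading=100, 1 segment(s) drawn

Segment lengths:
  seg 1: (0,0) -> (10,0), length = 10
Total = 10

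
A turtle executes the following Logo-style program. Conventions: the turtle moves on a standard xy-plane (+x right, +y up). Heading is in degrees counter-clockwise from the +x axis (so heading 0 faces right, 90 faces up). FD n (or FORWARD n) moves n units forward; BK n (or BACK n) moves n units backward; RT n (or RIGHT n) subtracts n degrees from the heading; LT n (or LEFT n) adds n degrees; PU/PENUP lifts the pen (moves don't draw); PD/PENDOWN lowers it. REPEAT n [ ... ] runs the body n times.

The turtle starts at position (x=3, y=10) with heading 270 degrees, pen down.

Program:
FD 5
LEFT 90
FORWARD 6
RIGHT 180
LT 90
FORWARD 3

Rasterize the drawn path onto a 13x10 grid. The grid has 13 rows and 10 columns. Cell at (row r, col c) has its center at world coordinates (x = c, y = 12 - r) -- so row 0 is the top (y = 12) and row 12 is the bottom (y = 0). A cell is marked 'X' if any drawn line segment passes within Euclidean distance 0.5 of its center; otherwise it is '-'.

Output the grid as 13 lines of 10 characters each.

Answer: ----------
----------
---X------
---X------
---X------
---X------
---X------
---XXXXXXX
---------X
---------X
---------X
----------
----------

Derivation:
Segment 0: (3,10) -> (3,5)
Segment 1: (3,5) -> (9,5)
Segment 2: (9,5) -> (9,2)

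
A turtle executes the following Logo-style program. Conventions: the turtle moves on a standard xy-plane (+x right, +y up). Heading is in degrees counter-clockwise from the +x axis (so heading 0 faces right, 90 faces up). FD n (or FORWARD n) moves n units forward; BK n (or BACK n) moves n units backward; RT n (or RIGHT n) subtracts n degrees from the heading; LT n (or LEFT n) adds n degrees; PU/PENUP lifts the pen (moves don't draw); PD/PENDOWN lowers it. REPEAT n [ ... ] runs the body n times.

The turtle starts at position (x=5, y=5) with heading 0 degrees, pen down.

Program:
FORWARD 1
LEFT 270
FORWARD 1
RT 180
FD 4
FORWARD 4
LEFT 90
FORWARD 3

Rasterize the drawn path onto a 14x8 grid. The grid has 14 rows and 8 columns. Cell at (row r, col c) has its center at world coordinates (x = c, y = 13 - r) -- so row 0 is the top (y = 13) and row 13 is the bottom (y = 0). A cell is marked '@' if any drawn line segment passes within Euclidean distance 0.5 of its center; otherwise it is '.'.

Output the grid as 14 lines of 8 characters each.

Segment 0: (5,5) -> (6,5)
Segment 1: (6,5) -> (6,4)
Segment 2: (6,4) -> (6,8)
Segment 3: (6,8) -> (6,12)
Segment 4: (6,12) -> (3,12)

Answer: ........
...@@@@.
......@.
......@.
......@.
......@.
......@.
......@.
.....@@.
......@.
........
........
........
........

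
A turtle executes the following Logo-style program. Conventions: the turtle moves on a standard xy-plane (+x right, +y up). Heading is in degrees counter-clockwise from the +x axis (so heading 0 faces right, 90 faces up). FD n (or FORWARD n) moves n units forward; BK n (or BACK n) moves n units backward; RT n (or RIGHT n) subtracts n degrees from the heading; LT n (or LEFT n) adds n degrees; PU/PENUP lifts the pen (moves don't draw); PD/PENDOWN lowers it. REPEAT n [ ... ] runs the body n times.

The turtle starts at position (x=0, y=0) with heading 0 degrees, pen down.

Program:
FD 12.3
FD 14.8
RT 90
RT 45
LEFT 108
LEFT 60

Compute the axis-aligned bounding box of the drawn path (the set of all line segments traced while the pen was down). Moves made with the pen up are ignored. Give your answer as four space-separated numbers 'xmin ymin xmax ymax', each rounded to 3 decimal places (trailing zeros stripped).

Answer: 0 0 27.1 0

Derivation:
Executing turtle program step by step:
Start: pos=(0,0), heading=0, pen down
FD 12.3: (0,0) -> (12.3,0) [heading=0, draw]
FD 14.8: (12.3,0) -> (27.1,0) [heading=0, draw]
RT 90: heading 0 -> 270
RT 45: heading 270 -> 225
LT 108: heading 225 -> 333
LT 60: heading 333 -> 33
Final: pos=(27.1,0), heading=33, 2 segment(s) drawn

Segment endpoints: x in {0, 12.3, 27.1}, y in {0}
xmin=0, ymin=0, xmax=27.1, ymax=0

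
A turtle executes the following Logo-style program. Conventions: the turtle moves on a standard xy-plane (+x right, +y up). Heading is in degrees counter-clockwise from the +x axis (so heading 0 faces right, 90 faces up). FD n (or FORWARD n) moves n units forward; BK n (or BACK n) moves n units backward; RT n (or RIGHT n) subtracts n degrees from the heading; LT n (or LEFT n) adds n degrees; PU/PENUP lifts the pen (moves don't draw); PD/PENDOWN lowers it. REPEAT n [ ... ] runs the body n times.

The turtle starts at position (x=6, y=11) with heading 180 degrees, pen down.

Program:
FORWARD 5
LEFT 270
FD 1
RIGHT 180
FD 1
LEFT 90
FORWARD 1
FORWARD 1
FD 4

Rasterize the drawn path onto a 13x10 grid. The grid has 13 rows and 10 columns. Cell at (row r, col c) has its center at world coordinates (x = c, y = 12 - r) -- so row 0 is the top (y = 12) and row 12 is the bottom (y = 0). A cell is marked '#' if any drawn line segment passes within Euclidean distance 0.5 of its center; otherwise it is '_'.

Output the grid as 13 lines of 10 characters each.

Answer: _#________
_#######__
__________
__________
__________
__________
__________
__________
__________
__________
__________
__________
__________

Derivation:
Segment 0: (6,11) -> (1,11)
Segment 1: (1,11) -> (1,12)
Segment 2: (1,12) -> (1,11)
Segment 3: (1,11) -> (2,11)
Segment 4: (2,11) -> (3,11)
Segment 5: (3,11) -> (7,11)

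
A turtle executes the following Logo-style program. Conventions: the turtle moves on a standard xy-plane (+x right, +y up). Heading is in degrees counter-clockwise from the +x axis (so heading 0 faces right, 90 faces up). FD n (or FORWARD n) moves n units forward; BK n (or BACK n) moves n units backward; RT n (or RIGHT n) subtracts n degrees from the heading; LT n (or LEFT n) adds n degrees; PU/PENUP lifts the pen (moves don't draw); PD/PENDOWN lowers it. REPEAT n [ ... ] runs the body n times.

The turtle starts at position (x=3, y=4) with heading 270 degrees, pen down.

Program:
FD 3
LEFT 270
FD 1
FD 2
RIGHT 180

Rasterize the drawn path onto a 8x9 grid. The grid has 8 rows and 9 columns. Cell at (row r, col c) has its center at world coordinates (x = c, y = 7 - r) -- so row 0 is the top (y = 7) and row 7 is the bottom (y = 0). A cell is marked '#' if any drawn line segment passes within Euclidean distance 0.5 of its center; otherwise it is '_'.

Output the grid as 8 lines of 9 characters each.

Segment 0: (3,4) -> (3,1)
Segment 1: (3,1) -> (2,1)
Segment 2: (2,1) -> (-0,1)

Answer: _________
_________
_________
___#_____
___#_____
___#_____
####_____
_________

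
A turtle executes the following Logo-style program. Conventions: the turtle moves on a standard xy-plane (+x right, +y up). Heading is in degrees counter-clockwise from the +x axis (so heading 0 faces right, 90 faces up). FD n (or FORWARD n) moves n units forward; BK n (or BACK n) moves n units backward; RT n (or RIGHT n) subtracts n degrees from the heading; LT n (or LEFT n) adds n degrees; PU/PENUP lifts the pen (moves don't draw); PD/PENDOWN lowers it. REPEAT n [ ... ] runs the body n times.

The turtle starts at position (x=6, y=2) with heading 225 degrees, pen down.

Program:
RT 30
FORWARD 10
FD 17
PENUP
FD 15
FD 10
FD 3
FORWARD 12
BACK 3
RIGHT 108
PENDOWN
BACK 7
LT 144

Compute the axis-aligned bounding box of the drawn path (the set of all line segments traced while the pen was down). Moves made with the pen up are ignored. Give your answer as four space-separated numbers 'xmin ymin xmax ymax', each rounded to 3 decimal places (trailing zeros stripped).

Executing turtle program step by step:
Start: pos=(6,2), heading=225, pen down
RT 30: heading 225 -> 195
FD 10: (6,2) -> (-3.659,-0.588) [heading=195, draw]
FD 17: (-3.659,-0.588) -> (-20.08,-4.988) [heading=195, draw]
PU: pen up
FD 15: (-20.08,-4.988) -> (-34.569,-8.87) [heading=195, move]
FD 10: (-34.569,-8.87) -> (-44.228,-11.459) [heading=195, move]
FD 3: (-44.228,-11.459) -> (-47.126,-12.235) [heading=195, move]
FD 12: (-47.126,-12.235) -> (-58.717,-15.341) [heading=195, move]
BK 3: (-58.717,-15.341) -> (-55.819,-14.564) [heading=195, move]
RT 108: heading 195 -> 87
PD: pen down
BK 7: (-55.819,-14.564) -> (-56.186,-21.555) [heading=87, draw]
LT 144: heading 87 -> 231
Final: pos=(-56.186,-21.555), heading=231, 3 segment(s) drawn

Segment endpoints: x in {-56.186, -55.819, -20.08, -3.659, 6}, y in {-21.555, -14.564, -4.988, -0.588, 2}
xmin=-56.186, ymin=-21.555, xmax=6, ymax=2

Answer: -56.186 -21.555 6 2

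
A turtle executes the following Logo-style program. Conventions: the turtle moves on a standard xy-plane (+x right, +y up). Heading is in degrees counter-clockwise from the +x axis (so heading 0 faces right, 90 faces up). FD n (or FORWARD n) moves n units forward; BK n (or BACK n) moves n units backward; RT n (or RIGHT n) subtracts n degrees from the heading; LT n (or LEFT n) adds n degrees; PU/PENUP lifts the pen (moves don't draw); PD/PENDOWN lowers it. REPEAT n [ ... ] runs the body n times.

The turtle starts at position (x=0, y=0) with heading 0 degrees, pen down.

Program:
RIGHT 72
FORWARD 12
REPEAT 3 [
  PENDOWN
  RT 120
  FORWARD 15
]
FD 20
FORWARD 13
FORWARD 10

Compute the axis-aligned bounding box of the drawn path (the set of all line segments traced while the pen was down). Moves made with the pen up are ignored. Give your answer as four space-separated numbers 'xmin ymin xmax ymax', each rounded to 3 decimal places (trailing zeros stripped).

Executing turtle program step by step:
Start: pos=(0,0), heading=0, pen down
RT 72: heading 0 -> 288
FD 12: (0,0) -> (3.708,-11.413) [heading=288, draw]
REPEAT 3 [
  -- iteration 1/3 --
  PD: pen down
  RT 120: heading 288 -> 168
  FD 15: (3.708,-11.413) -> (-10.964,-8.294) [heading=168, draw]
  -- iteration 2/3 --
  PD: pen down
  RT 120: heading 168 -> 48
  FD 15: (-10.964,-8.294) -> (-0.927,2.853) [heading=48, draw]
  -- iteration 3/3 --
  PD: pen down
  RT 120: heading 48 -> 288
  FD 15: (-0.927,2.853) -> (3.708,-11.413) [heading=288, draw]
]
FD 20: (3.708,-11.413) -> (9.889,-30.434) [heading=288, draw]
FD 13: (9.889,-30.434) -> (13.906,-42.798) [heading=288, draw]
FD 10: (13.906,-42.798) -> (16.996,-52.308) [heading=288, draw]
Final: pos=(16.996,-52.308), heading=288, 7 segment(s) drawn

Segment endpoints: x in {-10.964, -0.927, 0, 3.708, 9.889, 13.906, 16.996}, y in {-52.308, -42.798, -30.434, -11.413, -11.413, -8.294, 0, 2.853}
xmin=-10.964, ymin=-52.308, xmax=16.996, ymax=2.853

Answer: -10.964 -52.308 16.996 2.853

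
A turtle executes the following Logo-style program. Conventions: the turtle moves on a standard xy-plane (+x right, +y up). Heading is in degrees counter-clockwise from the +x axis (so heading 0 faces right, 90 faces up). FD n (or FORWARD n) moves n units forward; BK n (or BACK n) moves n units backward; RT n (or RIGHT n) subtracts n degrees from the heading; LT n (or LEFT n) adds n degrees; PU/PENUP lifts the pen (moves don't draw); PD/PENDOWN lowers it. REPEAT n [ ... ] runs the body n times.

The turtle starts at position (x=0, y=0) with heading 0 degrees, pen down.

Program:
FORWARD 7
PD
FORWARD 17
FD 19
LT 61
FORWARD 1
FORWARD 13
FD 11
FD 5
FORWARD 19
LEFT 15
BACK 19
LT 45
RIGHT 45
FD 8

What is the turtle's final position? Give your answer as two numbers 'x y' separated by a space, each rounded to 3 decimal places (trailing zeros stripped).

Answer: 64.095 32.183

Derivation:
Executing turtle program step by step:
Start: pos=(0,0), heading=0, pen down
FD 7: (0,0) -> (7,0) [heading=0, draw]
PD: pen down
FD 17: (7,0) -> (24,0) [heading=0, draw]
FD 19: (24,0) -> (43,0) [heading=0, draw]
LT 61: heading 0 -> 61
FD 1: (43,0) -> (43.485,0.875) [heading=61, draw]
FD 13: (43.485,0.875) -> (49.787,12.245) [heading=61, draw]
FD 11: (49.787,12.245) -> (55.12,21.865) [heading=61, draw]
FD 5: (55.12,21.865) -> (57.544,26.239) [heading=61, draw]
FD 19: (57.544,26.239) -> (66.756,42.856) [heading=61, draw]
LT 15: heading 61 -> 76
BK 19: (66.756,42.856) -> (62.159,24.421) [heading=76, draw]
LT 45: heading 76 -> 121
RT 45: heading 121 -> 76
FD 8: (62.159,24.421) -> (64.095,32.183) [heading=76, draw]
Final: pos=(64.095,32.183), heading=76, 10 segment(s) drawn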